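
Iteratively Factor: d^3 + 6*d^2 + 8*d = (d + 2)*(d^2 + 4*d) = (d + 2)*(d + 4)*(d)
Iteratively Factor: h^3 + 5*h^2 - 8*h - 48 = (h + 4)*(h^2 + h - 12) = (h - 3)*(h + 4)*(h + 4)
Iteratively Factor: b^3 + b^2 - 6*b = (b + 3)*(b^2 - 2*b) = (b - 2)*(b + 3)*(b)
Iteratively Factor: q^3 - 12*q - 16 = (q + 2)*(q^2 - 2*q - 8) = (q - 4)*(q + 2)*(q + 2)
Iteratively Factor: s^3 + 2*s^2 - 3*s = (s - 1)*(s^2 + 3*s) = s*(s - 1)*(s + 3)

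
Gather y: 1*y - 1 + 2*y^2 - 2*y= 2*y^2 - y - 1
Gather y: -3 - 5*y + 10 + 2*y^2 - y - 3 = 2*y^2 - 6*y + 4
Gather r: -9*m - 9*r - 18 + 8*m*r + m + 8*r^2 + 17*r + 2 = -8*m + 8*r^2 + r*(8*m + 8) - 16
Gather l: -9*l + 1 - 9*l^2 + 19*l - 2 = -9*l^2 + 10*l - 1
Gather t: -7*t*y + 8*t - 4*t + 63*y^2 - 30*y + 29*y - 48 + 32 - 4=t*(4 - 7*y) + 63*y^2 - y - 20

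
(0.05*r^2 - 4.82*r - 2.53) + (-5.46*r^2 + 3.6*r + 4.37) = -5.41*r^2 - 1.22*r + 1.84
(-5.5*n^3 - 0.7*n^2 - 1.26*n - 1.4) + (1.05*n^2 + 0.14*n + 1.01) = -5.5*n^3 + 0.35*n^2 - 1.12*n - 0.39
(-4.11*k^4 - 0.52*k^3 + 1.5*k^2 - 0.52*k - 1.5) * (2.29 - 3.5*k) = 14.385*k^5 - 7.5919*k^4 - 6.4408*k^3 + 5.255*k^2 + 4.0592*k - 3.435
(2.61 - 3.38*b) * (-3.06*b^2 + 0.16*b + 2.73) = 10.3428*b^3 - 8.5274*b^2 - 8.8098*b + 7.1253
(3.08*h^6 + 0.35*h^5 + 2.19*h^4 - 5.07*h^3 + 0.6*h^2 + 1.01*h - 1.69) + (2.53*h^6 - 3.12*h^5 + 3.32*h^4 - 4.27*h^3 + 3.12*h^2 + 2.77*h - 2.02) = 5.61*h^6 - 2.77*h^5 + 5.51*h^4 - 9.34*h^3 + 3.72*h^2 + 3.78*h - 3.71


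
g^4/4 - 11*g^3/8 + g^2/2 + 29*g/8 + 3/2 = (g/4 + 1/4)*(g - 4)*(g - 3)*(g + 1/2)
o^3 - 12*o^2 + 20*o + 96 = (o - 8)*(o - 6)*(o + 2)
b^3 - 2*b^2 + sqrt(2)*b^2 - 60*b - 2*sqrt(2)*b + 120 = (b - 2)*(b - 5*sqrt(2))*(b + 6*sqrt(2))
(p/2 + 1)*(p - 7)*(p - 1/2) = p^3/2 - 11*p^2/4 - 23*p/4 + 7/2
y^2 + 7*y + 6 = (y + 1)*(y + 6)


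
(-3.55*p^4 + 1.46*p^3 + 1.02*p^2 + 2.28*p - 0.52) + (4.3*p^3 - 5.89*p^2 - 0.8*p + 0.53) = -3.55*p^4 + 5.76*p^3 - 4.87*p^2 + 1.48*p + 0.01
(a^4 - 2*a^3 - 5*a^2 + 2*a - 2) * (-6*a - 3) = -6*a^5 + 9*a^4 + 36*a^3 + 3*a^2 + 6*a + 6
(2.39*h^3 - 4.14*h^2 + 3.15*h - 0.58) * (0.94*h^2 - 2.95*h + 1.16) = 2.2466*h^5 - 10.9421*h^4 + 17.9464*h^3 - 14.6401*h^2 + 5.365*h - 0.6728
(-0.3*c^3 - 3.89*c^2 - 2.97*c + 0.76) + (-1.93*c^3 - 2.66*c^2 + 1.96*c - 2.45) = -2.23*c^3 - 6.55*c^2 - 1.01*c - 1.69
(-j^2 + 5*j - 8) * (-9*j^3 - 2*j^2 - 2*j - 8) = 9*j^5 - 43*j^4 + 64*j^3 + 14*j^2 - 24*j + 64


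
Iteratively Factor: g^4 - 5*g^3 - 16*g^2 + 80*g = (g)*(g^3 - 5*g^2 - 16*g + 80) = g*(g - 4)*(g^2 - g - 20) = g*(g - 5)*(g - 4)*(g + 4)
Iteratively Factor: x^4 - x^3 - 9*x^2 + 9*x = (x - 1)*(x^3 - 9*x) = (x - 1)*(x + 3)*(x^2 - 3*x) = (x - 3)*(x - 1)*(x + 3)*(x)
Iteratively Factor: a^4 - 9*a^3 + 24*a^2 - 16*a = (a)*(a^3 - 9*a^2 + 24*a - 16) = a*(a - 4)*(a^2 - 5*a + 4) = a*(a - 4)^2*(a - 1)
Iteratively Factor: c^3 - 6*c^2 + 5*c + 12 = (c - 4)*(c^2 - 2*c - 3) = (c - 4)*(c - 3)*(c + 1)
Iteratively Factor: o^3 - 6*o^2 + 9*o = (o)*(o^2 - 6*o + 9) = o*(o - 3)*(o - 3)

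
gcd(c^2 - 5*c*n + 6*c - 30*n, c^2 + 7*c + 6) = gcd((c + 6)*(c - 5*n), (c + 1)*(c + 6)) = c + 6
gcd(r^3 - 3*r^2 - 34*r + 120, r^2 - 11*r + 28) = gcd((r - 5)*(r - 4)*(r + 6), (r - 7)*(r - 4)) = r - 4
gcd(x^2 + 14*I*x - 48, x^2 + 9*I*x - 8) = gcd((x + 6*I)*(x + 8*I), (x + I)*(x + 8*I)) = x + 8*I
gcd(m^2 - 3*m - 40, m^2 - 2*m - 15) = 1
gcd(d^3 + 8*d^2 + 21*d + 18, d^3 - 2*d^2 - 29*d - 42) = d^2 + 5*d + 6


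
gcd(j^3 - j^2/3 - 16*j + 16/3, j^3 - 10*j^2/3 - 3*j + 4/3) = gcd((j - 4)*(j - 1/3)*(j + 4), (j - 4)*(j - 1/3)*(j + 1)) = j^2 - 13*j/3 + 4/3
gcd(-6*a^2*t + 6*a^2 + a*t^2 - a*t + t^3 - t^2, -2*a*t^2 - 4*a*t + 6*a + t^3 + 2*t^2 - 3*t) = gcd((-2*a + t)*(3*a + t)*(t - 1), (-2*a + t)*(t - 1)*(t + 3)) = -2*a*t + 2*a + t^2 - t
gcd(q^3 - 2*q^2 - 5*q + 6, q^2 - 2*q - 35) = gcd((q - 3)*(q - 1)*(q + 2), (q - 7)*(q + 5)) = 1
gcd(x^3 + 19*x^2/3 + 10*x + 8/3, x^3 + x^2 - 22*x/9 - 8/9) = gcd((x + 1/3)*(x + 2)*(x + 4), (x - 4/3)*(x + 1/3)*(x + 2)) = x^2 + 7*x/3 + 2/3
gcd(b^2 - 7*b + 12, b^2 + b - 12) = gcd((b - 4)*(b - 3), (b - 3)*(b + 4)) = b - 3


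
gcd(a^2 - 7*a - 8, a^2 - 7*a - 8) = a^2 - 7*a - 8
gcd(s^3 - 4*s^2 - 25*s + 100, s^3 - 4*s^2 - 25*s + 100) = s^3 - 4*s^2 - 25*s + 100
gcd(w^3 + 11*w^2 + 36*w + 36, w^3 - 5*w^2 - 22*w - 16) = w + 2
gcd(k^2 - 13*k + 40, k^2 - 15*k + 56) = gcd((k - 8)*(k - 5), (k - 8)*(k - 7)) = k - 8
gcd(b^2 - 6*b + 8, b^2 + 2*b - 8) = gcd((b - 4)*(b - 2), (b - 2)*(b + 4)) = b - 2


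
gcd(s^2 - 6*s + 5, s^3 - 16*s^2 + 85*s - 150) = s - 5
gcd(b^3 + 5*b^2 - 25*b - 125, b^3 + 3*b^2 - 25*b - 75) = b^2 - 25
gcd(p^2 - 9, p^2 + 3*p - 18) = p - 3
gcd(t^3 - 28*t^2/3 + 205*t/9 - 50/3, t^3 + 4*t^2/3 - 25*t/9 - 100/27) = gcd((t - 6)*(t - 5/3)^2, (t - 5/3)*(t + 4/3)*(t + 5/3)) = t - 5/3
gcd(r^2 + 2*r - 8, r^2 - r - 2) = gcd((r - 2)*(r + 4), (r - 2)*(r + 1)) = r - 2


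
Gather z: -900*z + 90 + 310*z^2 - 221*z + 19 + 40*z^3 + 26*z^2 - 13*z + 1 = 40*z^3 + 336*z^2 - 1134*z + 110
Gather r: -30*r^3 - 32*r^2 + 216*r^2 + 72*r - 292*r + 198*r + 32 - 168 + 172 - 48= -30*r^3 + 184*r^2 - 22*r - 12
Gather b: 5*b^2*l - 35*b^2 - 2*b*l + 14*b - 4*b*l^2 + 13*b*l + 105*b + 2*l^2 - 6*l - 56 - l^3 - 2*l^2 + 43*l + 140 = b^2*(5*l - 35) + b*(-4*l^2 + 11*l + 119) - l^3 + 37*l + 84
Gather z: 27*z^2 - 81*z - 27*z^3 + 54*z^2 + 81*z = -27*z^3 + 81*z^2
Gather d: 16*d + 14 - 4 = 16*d + 10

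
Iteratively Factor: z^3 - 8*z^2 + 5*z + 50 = (z + 2)*(z^2 - 10*z + 25) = (z - 5)*(z + 2)*(z - 5)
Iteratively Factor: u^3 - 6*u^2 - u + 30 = (u + 2)*(u^2 - 8*u + 15) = (u - 3)*(u + 2)*(u - 5)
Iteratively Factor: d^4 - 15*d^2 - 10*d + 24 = (d + 3)*(d^3 - 3*d^2 - 6*d + 8) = (d - 4)*(d + 3)*(d^2 + d - 2) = (d - 4)*(d + 2)*(d + 3)*(d - 1)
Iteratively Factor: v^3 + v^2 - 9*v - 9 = (v - 3)*(v^2 + 4*v + 3) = (v - 3)*(v + 1)*(v + 3)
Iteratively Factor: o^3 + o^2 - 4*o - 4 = (o - 2)*(o^2 + 3*o + 2) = (o - 2)*(o + 1)*(o + 2)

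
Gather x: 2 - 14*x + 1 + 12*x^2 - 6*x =12*x^2 - 20*x + 3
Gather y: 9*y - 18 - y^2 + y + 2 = -y^2 + 10*y - 16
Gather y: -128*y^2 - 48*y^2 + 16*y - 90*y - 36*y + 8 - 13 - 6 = -176*y^2 - 110*y - 11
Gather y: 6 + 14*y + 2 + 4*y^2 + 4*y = 4*y^2 + 18*y + 8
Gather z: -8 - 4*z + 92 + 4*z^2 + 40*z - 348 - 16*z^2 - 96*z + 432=-12*z^2 - 60*z + 168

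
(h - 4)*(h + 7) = h^2 + 3*h - 28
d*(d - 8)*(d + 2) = d^3 - 6*d^2 - 16*d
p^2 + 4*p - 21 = (p - 3)*(p + 7)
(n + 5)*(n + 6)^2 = n^3 + 17*n^2 + 96*n + 180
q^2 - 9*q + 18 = (q - 6)*(q - 3)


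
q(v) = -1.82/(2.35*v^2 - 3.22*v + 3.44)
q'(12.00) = 0.00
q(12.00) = -0.01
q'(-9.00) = -0.00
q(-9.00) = -0.01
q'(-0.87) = -0.21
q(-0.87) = -0.23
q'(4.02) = 0.04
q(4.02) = -0.06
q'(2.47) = 0.16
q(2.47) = -0.19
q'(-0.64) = -0.27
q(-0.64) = -0.28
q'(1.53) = 0.45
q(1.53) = -0.45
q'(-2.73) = -0.03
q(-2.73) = -0.06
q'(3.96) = 0.04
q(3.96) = -0.07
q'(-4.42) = -0.01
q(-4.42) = -0.03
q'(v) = -1.82*(3.22 - 4.7*v)/(2.35*v^2 - 3.22*v + 3.44)^2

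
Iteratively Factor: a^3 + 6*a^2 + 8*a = (a + 2)*(a^2 + 4*a) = a*(a + 2)*(a + 4)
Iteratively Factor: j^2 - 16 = (j + 4)*(j - 4)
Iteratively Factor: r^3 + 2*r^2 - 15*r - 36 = (r + 3)*(r^2 - r - 12) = (r - 4)*(r + 3)*(r + 3)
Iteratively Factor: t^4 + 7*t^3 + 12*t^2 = (t + 3)*(t^3 + 4*t^2) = t*(t + 3)*(t^2 + 4*t) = t*(t + 3)*(t + 4)*(t)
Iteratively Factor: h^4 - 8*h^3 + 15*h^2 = (h)*(h^3 - 8*h^2 + 15*h) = h*(h - 3)*(h^2 - 5*h) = h^2*(h - 3)*(h - 5)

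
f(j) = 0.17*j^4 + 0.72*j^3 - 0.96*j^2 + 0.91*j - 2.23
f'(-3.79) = 2.19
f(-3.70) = -23.35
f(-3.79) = -23.59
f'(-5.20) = -26.31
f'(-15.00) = -1779.29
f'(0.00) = 0.91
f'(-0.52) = 2.40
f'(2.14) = 13.36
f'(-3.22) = 6.79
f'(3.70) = 57.82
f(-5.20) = -9.86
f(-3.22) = -20.88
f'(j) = 0.68*j^3 + 2.16*j^2 - 1.92*j + 0.91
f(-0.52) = -3.05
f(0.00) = -2.23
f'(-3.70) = 3.14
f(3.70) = 56.33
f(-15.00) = 5944.37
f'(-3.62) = 3.91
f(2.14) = 5.94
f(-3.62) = -23.07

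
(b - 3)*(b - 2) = b^2 - 5*b + 6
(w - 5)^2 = w^2 - 10*w + 25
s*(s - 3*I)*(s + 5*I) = s^3 + 2*I*s^2 + 15*s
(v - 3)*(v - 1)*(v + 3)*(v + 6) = v^4 + 5*v^3 - 15*v^2 - 45*v + 54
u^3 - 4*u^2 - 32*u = u*(u - 8)*(u + 4)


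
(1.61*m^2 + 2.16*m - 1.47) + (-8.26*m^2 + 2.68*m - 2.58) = -6.65*m^2 + 4.84*m - 4.05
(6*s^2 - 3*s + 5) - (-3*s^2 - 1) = 9*s^2 - 3*s + 6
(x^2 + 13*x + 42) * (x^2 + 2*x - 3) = x^4 + 15*x^3 + 65*x^2 + 45*x - 126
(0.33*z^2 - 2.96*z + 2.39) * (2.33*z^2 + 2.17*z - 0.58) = 0.7689*z^4 - 6.1807*z^3 - 1.0459*z^2 + 6.9031*z - 1.3862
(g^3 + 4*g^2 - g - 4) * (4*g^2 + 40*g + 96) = 4*g^5 + 56*g^4 + 252*g^3 + 328*g^2 - 256*g - 384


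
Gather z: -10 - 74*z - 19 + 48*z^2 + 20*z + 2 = 48*z^2 - 54*z - 27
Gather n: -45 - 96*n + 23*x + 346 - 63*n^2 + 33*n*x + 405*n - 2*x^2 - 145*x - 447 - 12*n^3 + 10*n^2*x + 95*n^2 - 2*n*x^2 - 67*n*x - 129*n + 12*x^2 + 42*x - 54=-12*n^3 + n^2*(10*x + 32) + n*(-2*x^2 - 34*x + 180) + 10*x^2 - 80*x - 200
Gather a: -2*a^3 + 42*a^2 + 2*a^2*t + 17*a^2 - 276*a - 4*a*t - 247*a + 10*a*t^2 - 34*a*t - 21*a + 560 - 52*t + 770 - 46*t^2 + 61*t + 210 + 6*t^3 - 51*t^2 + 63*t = -2*a^3 + a^2*(2*t + 59) + a*(10*t^2 - 38*t - 544) + 6*t^3 - 97*t^2 + 72*t + 1540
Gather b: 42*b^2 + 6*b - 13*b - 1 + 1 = 42*b^2 - 7*b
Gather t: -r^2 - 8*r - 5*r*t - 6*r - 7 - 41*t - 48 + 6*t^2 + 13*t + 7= -r^2 - 14*r + 6*t^2 + t*(-5*r - 28) - 48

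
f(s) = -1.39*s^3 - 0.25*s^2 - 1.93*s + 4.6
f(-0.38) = 5.37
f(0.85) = 1.93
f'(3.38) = -51.26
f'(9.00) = -344.20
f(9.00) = -1046.33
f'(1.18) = -8.33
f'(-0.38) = -2.34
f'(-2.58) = -28.40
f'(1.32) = -9.86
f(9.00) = -1046.33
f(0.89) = 1.70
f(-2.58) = 31.79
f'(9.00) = -344.20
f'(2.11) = -21.55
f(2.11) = -13.64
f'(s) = -4.17*s^2 - 0.5*s - 1.93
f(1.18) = -0.31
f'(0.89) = -5.68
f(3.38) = -58.45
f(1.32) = -1.58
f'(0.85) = -5.37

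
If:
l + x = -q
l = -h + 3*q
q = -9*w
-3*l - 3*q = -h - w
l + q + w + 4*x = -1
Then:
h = 1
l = -1/109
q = 36/109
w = -4/109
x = -35/109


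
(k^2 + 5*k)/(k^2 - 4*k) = (k + 5)/(k - 4)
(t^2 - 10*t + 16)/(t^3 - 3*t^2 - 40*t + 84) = (t - 8)/(t^2 - t - 42)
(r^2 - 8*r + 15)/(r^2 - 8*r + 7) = (r^2 - 8*r + 15)/(r^2 - 8*r + 7)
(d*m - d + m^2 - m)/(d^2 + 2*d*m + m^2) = (m - 1)/(d + m)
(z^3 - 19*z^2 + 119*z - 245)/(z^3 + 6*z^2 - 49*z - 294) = (z^2 - 12*z + 35)/(z^2 + 13*z + 42)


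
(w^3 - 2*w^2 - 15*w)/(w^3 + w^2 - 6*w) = (w - 5)/(w - 2)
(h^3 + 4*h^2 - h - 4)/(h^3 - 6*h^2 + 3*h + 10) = (h^2 + 3*h - 4)/(h^2 - 7*h + 10)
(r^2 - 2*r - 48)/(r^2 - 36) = (r - 8)/(r - 6)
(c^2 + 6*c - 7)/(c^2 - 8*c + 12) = (c^2 + 6*c - 7)/(c^2 - 8*c + 12)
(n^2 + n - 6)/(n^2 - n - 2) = (n + 3)/(n + 1)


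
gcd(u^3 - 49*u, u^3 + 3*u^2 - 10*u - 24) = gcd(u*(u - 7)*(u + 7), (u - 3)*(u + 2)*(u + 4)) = 1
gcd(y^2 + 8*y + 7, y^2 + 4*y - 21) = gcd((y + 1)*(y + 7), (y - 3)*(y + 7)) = y + 7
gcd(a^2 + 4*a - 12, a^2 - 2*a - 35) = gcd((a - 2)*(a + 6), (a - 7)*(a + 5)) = 1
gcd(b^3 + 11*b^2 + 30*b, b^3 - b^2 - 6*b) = b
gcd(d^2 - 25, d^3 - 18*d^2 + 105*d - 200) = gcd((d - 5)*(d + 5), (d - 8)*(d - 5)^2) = d - 5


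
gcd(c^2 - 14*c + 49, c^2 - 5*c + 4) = 1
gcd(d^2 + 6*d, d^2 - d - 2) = 1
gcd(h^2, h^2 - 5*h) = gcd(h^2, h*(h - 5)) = h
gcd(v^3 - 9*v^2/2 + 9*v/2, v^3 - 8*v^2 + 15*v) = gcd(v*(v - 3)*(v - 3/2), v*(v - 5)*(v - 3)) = v^2 - 3*v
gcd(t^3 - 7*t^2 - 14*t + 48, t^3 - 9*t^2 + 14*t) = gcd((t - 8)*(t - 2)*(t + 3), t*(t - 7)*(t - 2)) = t - 2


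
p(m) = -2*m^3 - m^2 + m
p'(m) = -6*m^2 - 2*m + 1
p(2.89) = -53.74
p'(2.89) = -54.89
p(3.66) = -107.79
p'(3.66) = -86.69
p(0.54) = -0.07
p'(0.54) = -1.83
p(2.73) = -45.42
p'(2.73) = -49.18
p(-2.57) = 24.77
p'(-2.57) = -33.49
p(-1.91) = 8.38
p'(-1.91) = -17.07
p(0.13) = 0.11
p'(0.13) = 0.64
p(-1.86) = 7.55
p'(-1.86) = -16.04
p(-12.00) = 3300.00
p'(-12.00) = -839.00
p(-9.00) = 1368.00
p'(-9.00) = -467.00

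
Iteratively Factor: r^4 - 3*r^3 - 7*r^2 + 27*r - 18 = (r + 3)*(r^3 - 6*r^2 + 11*r - 6) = (r - 3)*(r + 3)*(r^2 - 3*r + 2) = (r - 3)*(r - 1)*(r + 3)*(r - 2)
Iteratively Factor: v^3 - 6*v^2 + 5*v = (v)*(v^2 - 6*v + 5) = v*(v - 5)*(v - 1)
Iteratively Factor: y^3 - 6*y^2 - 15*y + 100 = (y - 5)*(y^2 - y - 20) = (y - 5)*(y + 4)*(y - 5)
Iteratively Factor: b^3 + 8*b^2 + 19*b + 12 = (b + 3)*(b^2 + 5*b + 4) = (b + 1)*(b + 3)*(b + 4)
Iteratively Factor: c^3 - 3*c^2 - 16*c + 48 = (c - 4)*(c^2 + c - 12) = (c - 4)*(c + 4)*(c - 3)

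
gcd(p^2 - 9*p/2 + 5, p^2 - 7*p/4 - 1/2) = p - 2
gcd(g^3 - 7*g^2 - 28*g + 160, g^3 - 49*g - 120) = g^2 - 3*g - 40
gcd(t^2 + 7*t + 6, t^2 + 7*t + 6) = t^2 + 7*t + 6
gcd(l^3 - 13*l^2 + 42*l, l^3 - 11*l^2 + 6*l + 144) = l - 6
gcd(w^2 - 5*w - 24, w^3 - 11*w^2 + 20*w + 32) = w - 8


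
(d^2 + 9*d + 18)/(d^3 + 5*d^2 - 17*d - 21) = (d^2 + 9*d + 18)/(d^3 + 5*d^2 - 17*d - 21)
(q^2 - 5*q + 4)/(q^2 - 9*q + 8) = (q - 4)/(q - 8)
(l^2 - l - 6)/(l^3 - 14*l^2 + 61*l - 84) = (l + 2)/(l^2 - 11*l + 28)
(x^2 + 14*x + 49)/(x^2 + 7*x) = (x + 7)/x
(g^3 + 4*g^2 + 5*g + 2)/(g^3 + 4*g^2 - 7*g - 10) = (g^2 + 3*g + 2)/(g^2 + 3*g - 10)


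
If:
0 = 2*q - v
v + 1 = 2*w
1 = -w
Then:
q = -3/2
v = -3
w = -1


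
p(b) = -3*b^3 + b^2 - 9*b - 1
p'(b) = -9*b^2 + 2*b - 9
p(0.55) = -6.15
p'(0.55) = -10.62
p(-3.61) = 185.66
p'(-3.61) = -133.51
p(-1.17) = 15.70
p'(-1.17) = -23.66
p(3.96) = -207.26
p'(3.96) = -142.21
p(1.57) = -24.27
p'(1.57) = -28.04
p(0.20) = -2.78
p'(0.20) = -8.96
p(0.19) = -2.69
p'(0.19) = -8.94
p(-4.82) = 401.55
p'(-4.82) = -227.73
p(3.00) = -100.00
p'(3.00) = -84.00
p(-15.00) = 10484.00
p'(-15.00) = -2064.00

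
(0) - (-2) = 2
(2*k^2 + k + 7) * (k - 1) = 2*k^3 - k^2 + 6*k - 7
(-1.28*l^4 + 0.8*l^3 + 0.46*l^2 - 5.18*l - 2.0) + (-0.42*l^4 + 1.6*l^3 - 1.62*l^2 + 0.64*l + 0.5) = -1.7*l^4 + 2.4*l^3 - 1.16*l^2 - 4.54*l - 1.5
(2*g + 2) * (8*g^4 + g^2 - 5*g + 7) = 16*g^5 + 16*g^4 + 2*g^3 - 8*g^2 + 4*g + 14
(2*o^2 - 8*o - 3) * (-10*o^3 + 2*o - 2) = -20*o^5 + 80*o^4 + 34*o^3 - 20*o^2 + 10*o + 6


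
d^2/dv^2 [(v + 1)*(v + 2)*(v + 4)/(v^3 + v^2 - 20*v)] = 4*(3*v^6 + 51*v^5 + 255*v^4 + 449*v^3 - 228*v^2 - 240*v + 1600)/(v^3*(v^6 + 3*v^5 - 57*v^4 - 119*v^3 + 1140*v^2 + 1200*v - 8000))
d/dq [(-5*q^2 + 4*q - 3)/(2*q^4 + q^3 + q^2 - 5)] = (q*(5*q^2 - 4*q + 3)*(8*q^2 + 3*q + 2) + 2*(2 - 5*q)*(2*q^4 + q^3 + q^2 - 5))/(2*q^4 + q^3 + q^2 - 5)^2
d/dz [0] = 0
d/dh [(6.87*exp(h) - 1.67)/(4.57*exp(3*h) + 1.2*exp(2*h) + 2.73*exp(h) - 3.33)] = (-62.7918*exp(3*h) + 14.6517*exp(2*h) + 4.008*exp(h) - 18.318)*exp(h)/(20.8849*exp(6*h) + 10.968*exp(5*h) + 26.3922*exp(4*h) - 23.8842*exp(3*h) - 0.5391*exp(2*h) - 18.1818*exp(h) + 11.0889)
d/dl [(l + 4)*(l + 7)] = 2*l + 11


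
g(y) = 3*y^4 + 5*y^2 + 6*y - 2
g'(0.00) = 6.00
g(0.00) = -2.00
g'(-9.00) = -8832.00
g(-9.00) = 20032.00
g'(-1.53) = -52.28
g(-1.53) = 16.96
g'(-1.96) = -103.95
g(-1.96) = 49.72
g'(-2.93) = -325.15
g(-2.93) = 244.45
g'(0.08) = 6.81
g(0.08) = -1.49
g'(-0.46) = 0.23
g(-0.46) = -3.57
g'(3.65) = 626.03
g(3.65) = 618.98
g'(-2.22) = -147.49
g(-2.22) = 82.19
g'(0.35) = 10.01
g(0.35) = 0.76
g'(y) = 12*y^3 + 10*y + 6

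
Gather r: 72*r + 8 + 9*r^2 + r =9*r^2 + 73*r + 8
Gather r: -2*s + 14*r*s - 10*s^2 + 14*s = 14*r*s - 10*s^2 + 12*s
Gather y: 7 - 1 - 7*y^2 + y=-7*y^2 + y + 6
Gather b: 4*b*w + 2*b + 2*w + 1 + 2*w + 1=b*(4*w + 2) + 4*w + 2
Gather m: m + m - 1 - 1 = 2*m - 2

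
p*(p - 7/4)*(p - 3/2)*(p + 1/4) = p^4 - 3*p^3 + 29*p^2/16 + 21*p/32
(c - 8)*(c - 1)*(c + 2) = c^3 - 7*c^2 - 10*c + 16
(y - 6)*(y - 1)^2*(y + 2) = y^4 - 6*y^3 - 3*y^2 + 20*y - 12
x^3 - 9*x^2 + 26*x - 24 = (x - 4)*(x - 3)*(x - 2)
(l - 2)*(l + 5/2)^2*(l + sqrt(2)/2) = l^4 + sqrt(2)*l^3/2 + 3*l^3 - 15*l^2/4 + 3*sqrt(2)*l^2/2 - 25*l/2 - 15*sqrt(2)*l/8 - 25*sqrt(2)/4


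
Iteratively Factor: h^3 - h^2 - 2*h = (h)*(h^2 - h - 2) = h*(h + 1)*(h - 2)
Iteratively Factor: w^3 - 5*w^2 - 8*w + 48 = (w + 3)*(w^2 - 8*w + 16) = (w - 4)*(w + 3)*(w - 4)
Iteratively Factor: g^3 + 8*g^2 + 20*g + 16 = (g + 2)*(g^2 + 6*g + 8) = (g + 2)^2*(g + 4)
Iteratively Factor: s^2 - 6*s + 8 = (s - 2)*(s - 4)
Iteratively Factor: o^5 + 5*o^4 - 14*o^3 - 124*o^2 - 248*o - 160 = (o + 4)*(o^4 + o^3 - 18*o^2 - 52*o - 40) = (o + 2)*(o + 4)*(o^3 - o^2 - 16*o - 20) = (o + 2)^2*(o + 4)*(o^2 - 3*o - 10) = (o - 5)*(o + 2)^2*(o + 4)*(o + 2)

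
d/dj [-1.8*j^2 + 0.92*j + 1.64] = 0.92 - 3.6*j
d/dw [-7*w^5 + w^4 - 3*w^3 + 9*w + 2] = -35*w^4 + 4*w^3 - 9*w^2 + 9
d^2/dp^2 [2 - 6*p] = 0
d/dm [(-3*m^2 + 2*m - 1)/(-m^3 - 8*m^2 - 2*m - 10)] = (-3*m^4 + 4*m^3 + 19*m^2 + 44*m - 22)/(m^6 + 16*m^5 + 68*m^4 + 52*m^3 + 164*m^2 + 40*m + 100)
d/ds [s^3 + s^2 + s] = 3*s^2 + 2*s + 1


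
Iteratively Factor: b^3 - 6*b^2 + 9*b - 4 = (b - 4)*(b^2 - 2*b + 1) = (b - 4)*(b - 1)*(b - 1)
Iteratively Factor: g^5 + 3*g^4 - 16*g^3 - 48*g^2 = (g - 4)*(g^4 + 7*g^3 + 12*g^2) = g*(g - 4)*(g^3 + 7*g^2 + 12*g) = g^2*(g - 4)*(g^2 + 7*g + 12) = g^2*(g - 4)*(g + 4)*(g + 3)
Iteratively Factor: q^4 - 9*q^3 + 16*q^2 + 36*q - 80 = (q - 4)*(q^3 - 5*q^2 - 4*q + 20) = (q - 4)*(q + 2)*(q^2 - 7*q + 10) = (q - 4)*(q - 2)*(q + 2)*(q - 5)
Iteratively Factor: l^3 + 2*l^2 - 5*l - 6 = (l + 3)*(l^2 - l - 2) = (l + 1)*(l + 3)*(l - 2)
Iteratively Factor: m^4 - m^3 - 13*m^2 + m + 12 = (m - 1)*(m^3 - 13*m - 12) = (m - 4)*(m - 1)*(m^2 + 4*m + 3) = (m - 4)*(m - 1)*(m + 3)*(m + 1)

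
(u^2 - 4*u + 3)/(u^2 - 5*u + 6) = (u - 1)/(u - 2)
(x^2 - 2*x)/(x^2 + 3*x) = (x - 2)/(x + 3)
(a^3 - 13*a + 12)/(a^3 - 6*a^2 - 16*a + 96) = (a^2 - 4*a + 3)/(a^2 - 10*a + 24)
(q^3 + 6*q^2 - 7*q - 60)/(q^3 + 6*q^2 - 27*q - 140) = (q^2 + 2*q - 15)/(q^2 + 2*q - 35)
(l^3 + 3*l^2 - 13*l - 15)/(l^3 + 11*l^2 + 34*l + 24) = (l^2 + 2*l - 15)/(l^2 + 10*l + 24)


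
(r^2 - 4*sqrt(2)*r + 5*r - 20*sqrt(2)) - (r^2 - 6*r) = -4*sqrt(2)*r + 11*r - 20*sqrt(2)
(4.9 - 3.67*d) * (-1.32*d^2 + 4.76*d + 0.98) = 4.8444*d^3 - 23.9372*d^2 + 19.7274*d + 4.802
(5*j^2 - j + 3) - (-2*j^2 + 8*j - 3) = 7*j^2 - 9*j + 6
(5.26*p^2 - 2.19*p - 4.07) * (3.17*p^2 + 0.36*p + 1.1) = 16.6742*p^4 - 5.0487*p^3 - 7.9043*p^2 - 3.8742*p - 4.477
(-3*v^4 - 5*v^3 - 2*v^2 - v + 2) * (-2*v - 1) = 6*v^5 + 13*v^4 + 9*v^3 + 4*v^2 - 3*v - 2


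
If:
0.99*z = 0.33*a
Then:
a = 3.0*z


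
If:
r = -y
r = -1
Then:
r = -1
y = 1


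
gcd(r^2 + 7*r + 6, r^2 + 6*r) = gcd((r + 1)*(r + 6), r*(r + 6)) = r + 6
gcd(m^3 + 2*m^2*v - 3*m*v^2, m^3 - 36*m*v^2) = m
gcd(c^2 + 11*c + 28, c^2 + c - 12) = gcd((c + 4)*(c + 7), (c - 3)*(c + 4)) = c + 4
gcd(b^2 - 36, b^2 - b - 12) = 1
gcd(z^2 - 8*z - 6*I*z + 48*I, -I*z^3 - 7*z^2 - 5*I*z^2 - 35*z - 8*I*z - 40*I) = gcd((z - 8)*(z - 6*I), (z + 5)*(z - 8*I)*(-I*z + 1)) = 1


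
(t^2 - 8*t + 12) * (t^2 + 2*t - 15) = t^4 - 6*t^3 - 19*t^2 + 144*t - 180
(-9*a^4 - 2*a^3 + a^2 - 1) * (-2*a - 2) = 18*a^5 + 22*a^4 + 2*a^3 - 2*a^2 + 2*a + 2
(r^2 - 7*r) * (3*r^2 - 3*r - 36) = 3*r^4 - 24*r^3 - 15*r^2 + 252*r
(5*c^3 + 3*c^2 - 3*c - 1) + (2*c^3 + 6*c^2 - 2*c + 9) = 7*c^3 + 9*c^2 - 5*c + 8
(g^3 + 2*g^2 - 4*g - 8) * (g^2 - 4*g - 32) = g^5 - 2*g^4 - 44*g^3 - 56*g^2 + 160*g + 256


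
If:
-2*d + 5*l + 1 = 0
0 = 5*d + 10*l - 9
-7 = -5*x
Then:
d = 11/9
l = 13/45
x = 7/5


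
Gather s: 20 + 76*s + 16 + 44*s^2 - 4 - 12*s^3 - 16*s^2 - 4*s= -12*s^3 + 28*s^2 + 72*s + 32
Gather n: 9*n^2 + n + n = 9*n^2 + 2*n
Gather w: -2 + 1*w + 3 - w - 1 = 0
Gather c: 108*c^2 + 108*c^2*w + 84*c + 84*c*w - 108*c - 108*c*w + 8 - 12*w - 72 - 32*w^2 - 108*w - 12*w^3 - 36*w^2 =c^2*(108*w + 108) + c*(-24*w - 24) - 12*w^3 - 68*w^2 - 120*w - 64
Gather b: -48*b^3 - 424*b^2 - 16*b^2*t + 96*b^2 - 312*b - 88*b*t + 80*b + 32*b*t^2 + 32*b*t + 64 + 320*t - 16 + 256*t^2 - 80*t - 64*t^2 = -48*b^3 + b^2*(-16*t - 328) + b*(32*t^2 - 56*t - 232) + 192*t^2 + 240*t + 48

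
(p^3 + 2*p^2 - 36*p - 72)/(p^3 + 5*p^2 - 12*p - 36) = (p - 6)/(p - 3)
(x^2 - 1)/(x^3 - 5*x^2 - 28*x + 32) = (x + 1)/(x^2 - 4*x - 32)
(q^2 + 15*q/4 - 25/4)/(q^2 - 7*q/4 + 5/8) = 2*(q + 5)/(2*q - 1)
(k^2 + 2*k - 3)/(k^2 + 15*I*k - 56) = (k^2 + 2*k - 3)/(k^2 + 15*I*k - 56)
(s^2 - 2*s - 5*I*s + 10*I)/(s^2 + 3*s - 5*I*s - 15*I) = (s - 2)/(s + 3)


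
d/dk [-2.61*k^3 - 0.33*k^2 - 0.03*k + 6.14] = -7.83*k^2 - 0.66*k - 0.03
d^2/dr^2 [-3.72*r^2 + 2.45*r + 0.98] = -7.44000000000000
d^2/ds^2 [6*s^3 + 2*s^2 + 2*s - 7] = 36*s + 4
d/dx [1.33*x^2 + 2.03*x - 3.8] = 2.66*x + 2.03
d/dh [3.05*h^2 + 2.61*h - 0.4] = 6.1*h + 2.61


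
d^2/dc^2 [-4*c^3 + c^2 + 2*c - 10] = 2 - 24*c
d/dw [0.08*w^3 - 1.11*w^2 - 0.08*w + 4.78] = 0.24*w^2 - 2.22*w - 0.08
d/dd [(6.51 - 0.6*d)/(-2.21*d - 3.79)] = (36.821031*d + 63.145569)/(2.21*d + 3.79)^3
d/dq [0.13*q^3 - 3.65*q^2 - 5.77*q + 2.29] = 0.39*q^2 - 7.3*q - 5.77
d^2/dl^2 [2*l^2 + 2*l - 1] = 4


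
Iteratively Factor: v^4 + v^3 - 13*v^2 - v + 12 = (v - 1)*(v^3 + 2*v^2 - 11*v - 12) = (v - 1)*(v + 4)*(v^2 - 2*v - 3) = (v - 1)*(v + 1)*(v + 4)*(v - 3)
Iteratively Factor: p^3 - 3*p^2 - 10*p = (p + 2)*(p^2 - 5*p) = p*(p + 2)*(p - 5)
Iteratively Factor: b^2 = (b)*(b)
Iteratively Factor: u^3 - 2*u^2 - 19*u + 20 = (u + 4)*(u^2 - 6*u + 5) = (u - 1)*(u + 4)*(u - 5)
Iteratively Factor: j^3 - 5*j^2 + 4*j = (j - 4)*(j^2 - j) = (j - 4)*(j - 1)*(j)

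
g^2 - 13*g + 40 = (g - 8)*(g - 5)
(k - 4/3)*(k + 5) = k^2 + 11*k/3 - 20/3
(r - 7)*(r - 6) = r^2 - 13*r + 42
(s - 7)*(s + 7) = s^2 - 49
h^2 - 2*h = h*(h - 2)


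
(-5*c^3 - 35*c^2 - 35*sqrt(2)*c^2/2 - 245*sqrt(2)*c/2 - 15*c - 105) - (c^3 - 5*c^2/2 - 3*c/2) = -6*c^3 - 65*c^2/2 - 35*sqrt(2)*c^2/2 - 245*sqrt(2)*c/2 - 27*c/2 - 105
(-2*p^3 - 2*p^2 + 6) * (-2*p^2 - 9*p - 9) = 4*p^5 + 22*p^4 + 36*p^3 + 6*p^2 - 54*p - 54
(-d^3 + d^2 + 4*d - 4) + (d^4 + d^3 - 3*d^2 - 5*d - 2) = d^4 - 2*d^2 - d - 6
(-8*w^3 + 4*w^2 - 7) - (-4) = -8*w^3 + 4*w^2 - 3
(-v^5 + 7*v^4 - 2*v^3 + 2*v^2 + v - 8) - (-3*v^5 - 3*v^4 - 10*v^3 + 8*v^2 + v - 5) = 2*v^5 + 10*v^4 + 8*v^3 - 6*v^2 - 3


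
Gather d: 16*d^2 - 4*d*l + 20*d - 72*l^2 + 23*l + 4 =16*d^2 + d*(20 - 4*l) - 72*l^2 + 23*l + 4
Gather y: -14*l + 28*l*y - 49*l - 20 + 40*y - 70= -63*l + y*(28*l + 40) - 90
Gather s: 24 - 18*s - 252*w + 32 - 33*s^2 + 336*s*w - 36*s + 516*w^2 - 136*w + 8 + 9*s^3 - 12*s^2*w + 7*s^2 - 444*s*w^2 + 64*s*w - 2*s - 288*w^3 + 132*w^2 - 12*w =9*s^3 + s^2*(-12*w - 26) + s*(-444*w^2 + 400*w - 56) - 288*w^3 + 648*w^2 - 400*w + 64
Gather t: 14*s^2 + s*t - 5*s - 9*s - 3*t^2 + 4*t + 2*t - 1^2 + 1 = 14*s^2 - 14*s - 3*t^2 + t*(s + 6)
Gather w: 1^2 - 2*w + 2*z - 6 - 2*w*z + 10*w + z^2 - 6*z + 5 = w*(8 - 2*z) + z^2 - 4*z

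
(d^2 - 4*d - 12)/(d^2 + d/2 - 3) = 2*(d - 6)/(2*d - 3)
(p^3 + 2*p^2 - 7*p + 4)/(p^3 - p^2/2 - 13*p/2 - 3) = 2*(-p^3 - 2*p^2 + 7*p - 4)/(-2*p^3 + p^2 + 13*p + 6)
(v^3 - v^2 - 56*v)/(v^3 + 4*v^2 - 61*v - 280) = v/(v + 5)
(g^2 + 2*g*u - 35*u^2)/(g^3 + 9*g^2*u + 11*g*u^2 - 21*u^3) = (-g + 5*u)/(-g^2 - 2*g*u + 3*u^2)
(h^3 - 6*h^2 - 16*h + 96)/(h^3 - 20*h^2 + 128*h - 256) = (h^2 - 2*h - 24)/(h^2 - 16*h + 64)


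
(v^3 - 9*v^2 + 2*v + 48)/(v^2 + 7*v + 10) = (v^2 - 11*v + 24)/(v + 5)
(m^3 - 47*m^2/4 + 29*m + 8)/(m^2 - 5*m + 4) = (m^2 - 31*m/4 - 2)/(m - 1)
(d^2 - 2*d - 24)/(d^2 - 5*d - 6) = (d + 4)/(d + 1)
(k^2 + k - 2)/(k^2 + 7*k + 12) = (k^2 + k - 2)/(k^2 + 7*k + 12)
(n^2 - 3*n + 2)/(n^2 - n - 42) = (-n^2 + 3*n - 2)/(-n^2 + n + 42)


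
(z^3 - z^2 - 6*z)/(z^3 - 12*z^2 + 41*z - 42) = z*(z + 2)/(z^2 - 9*z + 14)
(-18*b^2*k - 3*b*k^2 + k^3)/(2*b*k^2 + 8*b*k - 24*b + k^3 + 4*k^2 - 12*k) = k*(-18*b^2 - 3*b*k + k^2)/(2*b*k^2 + 8*b*k - 24*b + k^3 + 4*k^2 - 12*k)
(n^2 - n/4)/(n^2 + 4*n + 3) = n*(4*n - 1)/(4*(n^2 + 4*n + 3))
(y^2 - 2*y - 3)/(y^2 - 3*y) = (y + 1)/y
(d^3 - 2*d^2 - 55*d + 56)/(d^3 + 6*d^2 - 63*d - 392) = (d - 1)/(d + 7)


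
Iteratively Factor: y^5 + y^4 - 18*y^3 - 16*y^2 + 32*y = (y + 4)*(y^4 - 3*y^3 - 6*y^2 + 8*y) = (y - 1)*(y + 4)*(y^3 - 2*y^2 - 8*y) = (y - 4)*(y - 1)*(y + 4)*(y^2 + 2*y) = y*(y - 4)*(y - 1)*(y + 4)*(y + 2)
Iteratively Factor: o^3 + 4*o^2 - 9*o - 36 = (o - 3)*(o^2 + 7*o + 12) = (o - 3)*(o + 3)*(o + 4)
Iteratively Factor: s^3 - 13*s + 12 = (s + 4)*(s^2 - 4*s + 3) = (s - 3)*(s + 4)*(s - 1)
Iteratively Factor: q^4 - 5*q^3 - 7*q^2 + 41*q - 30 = (q - 2)*(q^3 - 3*q^2 - 13*q + 15) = (q - 5)*(q - 2)*(q^2 + 2*q - 3) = (q - 5)*(q - 2)*(q - 1)*(q + 3)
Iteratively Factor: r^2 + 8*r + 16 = (r + 4)*(r + 4)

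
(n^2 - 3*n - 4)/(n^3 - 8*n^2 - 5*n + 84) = (n + 1)/(n^2 - 4*n - 21)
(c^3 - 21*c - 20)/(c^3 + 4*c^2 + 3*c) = (c^2 - c - 20)/(c*(c + 3))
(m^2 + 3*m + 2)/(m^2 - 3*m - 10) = (m + 1)/(m - 5)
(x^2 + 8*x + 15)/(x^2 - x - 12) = (x + 5)/(x - 4)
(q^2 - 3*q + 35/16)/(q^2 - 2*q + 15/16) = (4*q - 7)/(4*q - 3)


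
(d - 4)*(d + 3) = d^2 - d - 12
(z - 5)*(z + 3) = z^2 - 2*z - 15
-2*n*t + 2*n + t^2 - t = (-2*n + t)*(t - 1)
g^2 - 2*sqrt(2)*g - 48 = (g - 6*sqrt(2))*(g + 4*sqrt(2))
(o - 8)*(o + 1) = o^2 - 7*o - 8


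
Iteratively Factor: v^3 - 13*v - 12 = (v - 4)*(v^2 + 4*v + 3) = (v - 4)*(v + 1)*(v + 3)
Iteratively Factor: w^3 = (w)*(w^2) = w^2*(w)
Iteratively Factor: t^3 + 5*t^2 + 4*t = (t + 4)*(t^2 + t) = t*(t + 4)*(t + 1)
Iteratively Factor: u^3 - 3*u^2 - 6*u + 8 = (u + 2)*(u^2 - 5*u + 4) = (u - 4)*(u + 2)*(u - 1)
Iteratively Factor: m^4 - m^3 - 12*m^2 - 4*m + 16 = (m - 4)*(m^3 + 3*m^2 - 4) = (m - 4)*(m + 2)*(m^2 + m - 2) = (m - 4)*(m + 2)^2*(m - 1)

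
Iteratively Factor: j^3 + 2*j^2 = (j + 2)*(j^2) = j*(j + 2)*(j)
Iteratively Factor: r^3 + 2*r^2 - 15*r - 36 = (r + 3)*(r^2 - r - 12) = (r + 3)^2*(r - 4)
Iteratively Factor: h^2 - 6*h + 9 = (h - 3)*(h - 3)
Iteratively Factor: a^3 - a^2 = (a)*(a^2 - a) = a*(a - 1)*(a)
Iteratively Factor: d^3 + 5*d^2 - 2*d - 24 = (d + 4)*(d^2 + d - 6) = (d - 2)*(d + 4)*(d + 3)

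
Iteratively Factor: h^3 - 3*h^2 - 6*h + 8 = (h - 1)*(h^2 - 2*h - 8) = (h - 1)*(h + 2)*(h - 4)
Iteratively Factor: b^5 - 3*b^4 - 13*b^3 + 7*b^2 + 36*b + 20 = (b + 2)*(b^4 - 5*b^3 - 3*b^2 + 13*b + 10) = (b + 1)*(b + 2)*(b^3 - 6*b^2 + 3*b + 10) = (b + 1)^2*(b + 2)*(b^2 - 7*b + 10) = (b - 2)*(b + 1)^2*(b + 2)*(b - 5)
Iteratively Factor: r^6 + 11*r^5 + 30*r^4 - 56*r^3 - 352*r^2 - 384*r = (r + 2)*(r^5 + 9*r^4 + 12*r^3 - 80*r^2 - 192*r) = (r + 2)*(r + 4)*(r^4 + 5*r^3 - 8*r^2 - 48*r) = (r - 3)*(r + 2)*(r + 4)*(r^3 + 8*r^2 + 16*r) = (r - 3)*(r + 2)*(r + 4)^2*(r^2 + 4*r) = (r - 3)*(r + 2)*(r + 4)^3*(r)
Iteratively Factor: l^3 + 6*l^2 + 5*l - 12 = (l + 4)*(l^2 + 2*l - 3) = (l + 3)*(l + 4)*(l - 1)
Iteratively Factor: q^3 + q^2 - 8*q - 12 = (q - 3)*(q^2 + 4*q + 4) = (q - 3)*(q + 2)*(q + 2)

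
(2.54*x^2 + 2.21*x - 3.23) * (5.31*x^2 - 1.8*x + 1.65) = 13.4874*x^4 + 7.1631*x^3 - 16.9383*x^2 + 9.4605*x - 5.3295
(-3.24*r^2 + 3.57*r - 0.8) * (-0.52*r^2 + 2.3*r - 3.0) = 1.6848*r^4 - 9.3084*r^3 + 18.347*r^2 - 12.55*r + 2.4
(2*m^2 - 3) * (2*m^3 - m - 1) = 4*m^5 - 8*m^3 - 2*m^2 + 3*m + 3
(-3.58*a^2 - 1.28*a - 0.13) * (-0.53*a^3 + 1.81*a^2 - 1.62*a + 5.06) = 1.8974*a^5 - 5.8014*a^4 + 3.5517*a^3 - 16.2765*a^2 - 6.2662*a - 0.6578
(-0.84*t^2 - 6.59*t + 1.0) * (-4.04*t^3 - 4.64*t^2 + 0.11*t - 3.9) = 3.3936*t^5 + 30.5212*t^4 + 26.4452*t^3 - 2.0889*t^2 + 25.811*t - 3.9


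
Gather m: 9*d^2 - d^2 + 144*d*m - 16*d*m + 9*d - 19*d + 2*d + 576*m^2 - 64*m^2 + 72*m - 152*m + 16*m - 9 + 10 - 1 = 8*d^2 - 8*d + 512*m^2 + m*(128*d - 64)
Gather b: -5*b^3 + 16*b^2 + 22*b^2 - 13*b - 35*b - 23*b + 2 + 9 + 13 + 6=-5*b^3 + 38*b^2 - 71*b + 30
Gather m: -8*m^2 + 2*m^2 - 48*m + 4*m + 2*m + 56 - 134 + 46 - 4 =-6*m^2 - 42*m - 36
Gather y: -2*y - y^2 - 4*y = -y^2 - 6*y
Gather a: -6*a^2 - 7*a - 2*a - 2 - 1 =-6*a^2 - 9*a - 3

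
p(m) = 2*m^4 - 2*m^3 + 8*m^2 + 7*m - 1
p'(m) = 8*m^3 - 6*m^2 + 16*m + 7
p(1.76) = 44.39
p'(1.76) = 60.19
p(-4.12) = 822.08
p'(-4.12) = -720.24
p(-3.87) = 656.26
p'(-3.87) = -608.47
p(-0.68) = -1.00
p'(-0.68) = -9.17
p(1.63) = 37.12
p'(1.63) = 51.78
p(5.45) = 1715.49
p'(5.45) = 1211.01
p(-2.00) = 65.00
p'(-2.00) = -113.00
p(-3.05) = 281.89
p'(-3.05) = -324.60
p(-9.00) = 15164.00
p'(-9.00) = -6455.00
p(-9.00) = 15164.00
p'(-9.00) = -6455.00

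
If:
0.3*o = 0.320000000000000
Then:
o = 1.07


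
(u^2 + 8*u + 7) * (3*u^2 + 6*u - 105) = 3*u^4 + 30*u^3 - 36*u^2 - 798*u - 735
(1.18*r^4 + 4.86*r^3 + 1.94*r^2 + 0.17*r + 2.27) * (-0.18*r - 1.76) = -0.2124*r^5 - 2.9516*r^4 - 8.9028*r^3 - 3.445*r^2 - 0.7078*r - 3.9952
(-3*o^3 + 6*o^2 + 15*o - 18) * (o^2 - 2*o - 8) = -3*o^5 + 12*o^4 + 27*o^3 - 96*o^2 - 84*o + 144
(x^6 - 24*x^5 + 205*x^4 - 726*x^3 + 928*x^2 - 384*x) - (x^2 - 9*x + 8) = x^6 - 24*x^5 + 205*x^4 - 726*x^3 + 927*x^2 - 375*x - 8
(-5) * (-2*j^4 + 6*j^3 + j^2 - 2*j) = 10*j^4 - 30*j^3 - 5*j^2 + 10*j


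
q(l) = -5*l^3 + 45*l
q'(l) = 45 - 15*l^2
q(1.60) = 51.52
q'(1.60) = 6.60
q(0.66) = 28.26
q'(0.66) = 38.47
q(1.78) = 51.90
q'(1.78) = -2.53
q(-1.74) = -51.96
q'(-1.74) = -0.41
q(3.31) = -32.37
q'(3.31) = -119.34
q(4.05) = -149.90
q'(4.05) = -201.04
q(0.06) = 2.70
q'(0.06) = 44.95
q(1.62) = 51.64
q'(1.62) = 5.63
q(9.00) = -3240.00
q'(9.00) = -1170.00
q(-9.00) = 3240.00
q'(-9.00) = -1170.00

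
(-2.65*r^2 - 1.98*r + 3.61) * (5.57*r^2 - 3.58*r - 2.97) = -14.7605*r^4 - 1.5416*r^3 + 35.0666*r^2 - 7.0432*r - 10.7217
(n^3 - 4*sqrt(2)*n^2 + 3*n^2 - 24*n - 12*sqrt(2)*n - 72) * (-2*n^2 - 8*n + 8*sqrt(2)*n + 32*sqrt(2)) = -2*n^5 - 14*n^4 + 16*sqrt(2)*n^4 - 40*n^3 + 112*sqrt(2)*n^3 - 112*n^2 - 1344*sqrt(2)*n - 192*n - 2304*sqrt(2)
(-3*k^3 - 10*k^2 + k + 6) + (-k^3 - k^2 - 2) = -4*k^3 - 11*k^2 + k + 4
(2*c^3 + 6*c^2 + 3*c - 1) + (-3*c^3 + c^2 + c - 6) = -c^3 + 7*c^2 + 4*c - 7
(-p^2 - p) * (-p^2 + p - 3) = p^4 + 2*p^2 + 3*p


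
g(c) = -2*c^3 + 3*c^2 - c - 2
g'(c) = -6*c^2 + 6*c - 1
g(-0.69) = 0.78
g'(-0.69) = -8.00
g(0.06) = -2.05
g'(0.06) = -0.66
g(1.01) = -2.01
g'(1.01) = -1.06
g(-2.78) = 66.94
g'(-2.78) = -64.05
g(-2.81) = 68.87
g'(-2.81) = -65.24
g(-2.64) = 58.35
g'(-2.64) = -58.66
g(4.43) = -121.43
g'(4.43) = -92.17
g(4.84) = -163.32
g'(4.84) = -112.51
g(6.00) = -332.00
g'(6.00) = -181.00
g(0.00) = -2.00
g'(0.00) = -1.00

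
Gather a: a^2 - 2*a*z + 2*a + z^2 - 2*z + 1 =a^2 + a*(2 - 2*z) + z^2 - 2*z + 1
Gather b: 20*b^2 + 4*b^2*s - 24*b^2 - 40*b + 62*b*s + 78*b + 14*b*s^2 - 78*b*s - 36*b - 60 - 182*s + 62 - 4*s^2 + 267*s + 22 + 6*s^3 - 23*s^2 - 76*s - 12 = b^2*(4*s - 4) + b*(14*s^2 - 16*s + 2) + 6*s^3 - 27*s^2 + 9*s + 12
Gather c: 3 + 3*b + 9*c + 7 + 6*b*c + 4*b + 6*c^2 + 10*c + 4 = 7*b + 6*c^2 + c*(6*b + 19) + 14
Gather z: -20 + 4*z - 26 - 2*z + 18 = 2*z - 28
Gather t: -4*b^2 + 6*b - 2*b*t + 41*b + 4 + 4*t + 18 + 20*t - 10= -4*b^2 + 47*b + t*(24 - 2*b) + 12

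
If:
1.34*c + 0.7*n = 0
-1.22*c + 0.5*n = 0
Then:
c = 0.00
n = 0.00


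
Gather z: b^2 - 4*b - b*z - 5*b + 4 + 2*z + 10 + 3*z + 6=b^2 - 9*b + z*(5 - b) + 20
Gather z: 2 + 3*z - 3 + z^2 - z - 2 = z^2 + 2*z - 3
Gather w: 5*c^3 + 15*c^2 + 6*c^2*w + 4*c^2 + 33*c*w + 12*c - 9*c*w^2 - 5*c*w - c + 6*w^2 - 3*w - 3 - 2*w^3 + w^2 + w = 5*c^3 + 19*c^2 + 11*c - 2*w^3 + w^2*(7 - 9*c) + w*(6*c^2 + 28*c - 2) - 3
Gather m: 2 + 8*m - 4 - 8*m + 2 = 0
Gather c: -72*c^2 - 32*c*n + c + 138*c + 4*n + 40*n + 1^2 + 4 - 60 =-72*c^2 + c*(139 - 32*n) + 44*n - 55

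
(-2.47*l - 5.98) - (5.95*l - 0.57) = -8.42*l - 5.41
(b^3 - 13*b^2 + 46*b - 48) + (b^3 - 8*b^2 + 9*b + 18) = 2*b^3 - 21*b^2 + 55*b - 30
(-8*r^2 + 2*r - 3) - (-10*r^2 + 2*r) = 2*r^2 - 3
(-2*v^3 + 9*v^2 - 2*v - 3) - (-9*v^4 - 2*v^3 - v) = 9*v^4 + 9*v^2 - v - 3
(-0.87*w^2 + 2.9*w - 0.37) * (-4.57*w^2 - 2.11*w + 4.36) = 3.9759*w^4 - 11.4173*w^3 - 8.2213*w^2 + 13.4247*w - 1.6132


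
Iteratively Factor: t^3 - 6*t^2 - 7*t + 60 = (t - 5)*(t^2 - t - 12) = (t - 5)*(t + 3)*(t - 4)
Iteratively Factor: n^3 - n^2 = (n)*(n^2 - n) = n^2*(n - 1)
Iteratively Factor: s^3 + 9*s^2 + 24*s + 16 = (s + 4)*(s^2 + 5*s + 4) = (s + 1)*(s + 4)*(s + 4)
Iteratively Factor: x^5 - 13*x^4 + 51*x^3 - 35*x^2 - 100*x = (x - 5)*(x^4 - 8*x^3 + 11*x^2 + 20*x) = (x - 5)^2*(x^3 - 3*x^2 - 4*x) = (x - 5)^2*(x + 1)*(x^2 - 4*x) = (x - 5)^2*(x - 4)*(x + 1)*(x)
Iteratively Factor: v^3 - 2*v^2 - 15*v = (v)*(v^2 - 2*v - 15) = v*(v + 3)*(v - 5)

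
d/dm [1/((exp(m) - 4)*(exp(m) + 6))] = -2*(exp(m) + 1)*exp(m)/(exp(4*m) + 4*exp(3*m) - 44*exp(2*m) - 96*exp(m) + 576)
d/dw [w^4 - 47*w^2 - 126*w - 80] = 4*w^3 - 94*w - 126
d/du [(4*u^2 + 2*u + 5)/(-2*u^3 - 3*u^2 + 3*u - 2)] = (8*u^4 + 8*u^3 + 48*u^2 + 14*u - 19)/(4*u^6 + 12*u^5 - 3*u^4 - 10*u^3 + 21*u^2 - 12*u + 4)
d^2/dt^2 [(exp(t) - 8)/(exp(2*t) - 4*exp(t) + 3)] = (exp(4*t) - 28*exp(3*t) + 78*exp(2*t) - 20*exp(t) - 87)*exp(t)/(exp(6*t) - 12*exp(5*t) + 57*exp(4*t) - 136*exp(3*t) + 171*exp(2*t) - 108*exp(t) + 27)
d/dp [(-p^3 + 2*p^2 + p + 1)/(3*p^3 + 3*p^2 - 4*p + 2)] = (-9*p^4 + 2*p^3 - 26*p^2 + 2*p + 6)/(9*p^6 + 18*p^5 - 15*p^4 - 12*p^3 + 28*p^2 - 16*p + 4)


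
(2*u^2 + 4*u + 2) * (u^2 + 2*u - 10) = 2*u^4 + 8*u^3 - 10*u^2 - 36*u - 20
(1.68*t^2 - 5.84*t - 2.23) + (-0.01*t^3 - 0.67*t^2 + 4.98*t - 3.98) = -0.01*t^3 + 1.01*t^2 - 0.859999999999999*t - 6.21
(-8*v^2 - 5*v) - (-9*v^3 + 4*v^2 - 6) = 9*v^3 - 12*v^2 - 5*v + 6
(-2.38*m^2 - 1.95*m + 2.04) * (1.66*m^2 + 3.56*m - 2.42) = -3.9508*m^4 - 11.7098*m^3 + 2.204*m^2 + 11.9814*m - 4.9368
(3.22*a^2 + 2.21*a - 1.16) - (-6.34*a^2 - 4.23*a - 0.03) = 9.56*a^2 + 6.44*a - 1.13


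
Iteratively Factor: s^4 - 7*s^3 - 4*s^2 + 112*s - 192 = (s - 3)*(s^3 - 4*s^2 - 16*s + 64) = (s - 3)*(s + 4)*(s^2 - 8*s + 16) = (s - 4)*(s - 3)*(s + 4)*(s - 4)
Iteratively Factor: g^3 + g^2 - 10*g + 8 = (g - 1)*(g^2 + 2*g - 8) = (g - 1)*(g + 4)*(g - 2)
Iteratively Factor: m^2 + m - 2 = (m - 1)*(m + 2)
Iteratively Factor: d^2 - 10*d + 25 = (d - 5)*(d - 5)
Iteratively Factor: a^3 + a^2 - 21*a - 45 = (a - 5)*(a^2 + 6*a + 9) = (a - 5)*(a + 3)*(a + 3)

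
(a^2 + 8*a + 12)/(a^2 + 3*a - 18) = (a + 2)/(a - 3)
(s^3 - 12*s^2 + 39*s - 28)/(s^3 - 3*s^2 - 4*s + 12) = (s^3 - 12*s^2 + 39*s - 28)/(s^3 - 3*s^2 - 4*s + 12)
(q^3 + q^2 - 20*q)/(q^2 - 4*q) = q + 5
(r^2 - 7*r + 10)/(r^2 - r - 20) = (r - 2)/(r + 4)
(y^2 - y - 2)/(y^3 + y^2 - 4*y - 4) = 1/(y + 2)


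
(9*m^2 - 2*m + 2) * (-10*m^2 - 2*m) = -90*m^4 + 2*m^3 - 16*m^2 - 4*m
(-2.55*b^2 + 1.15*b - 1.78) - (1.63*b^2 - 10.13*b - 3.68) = -4.18*b^2 + 11.28*b + 1.9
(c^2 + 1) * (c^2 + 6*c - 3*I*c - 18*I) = c^4 + 6*c^3 - 3*I*c^3 + c^2 - 18*I*c^2 + 6*c - 3*I*c - 18*I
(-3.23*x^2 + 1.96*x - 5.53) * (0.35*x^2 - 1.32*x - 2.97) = -1.1305*x^4 + 4.9496*x^3 + 5.0704*x^2 + 1.4784*x + 16.4241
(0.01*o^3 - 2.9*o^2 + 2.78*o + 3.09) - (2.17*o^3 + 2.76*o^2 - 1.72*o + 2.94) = -2.16*o^3 - 5.66*o^2 + 4.5*o + 0.15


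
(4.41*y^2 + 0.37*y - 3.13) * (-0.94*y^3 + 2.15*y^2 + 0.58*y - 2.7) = -4.1454*y^5 + 9.1337*y^4 + 6.2955*y^3 - 18.4219*y^2 - 2.8144*y + 8.451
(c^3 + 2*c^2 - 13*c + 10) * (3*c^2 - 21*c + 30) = 3*c^5 - 15*c^4 - 51*c^3 + 363*c^2 - 600*c + 300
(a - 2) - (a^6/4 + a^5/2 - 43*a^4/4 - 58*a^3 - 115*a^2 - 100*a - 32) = -a^6/4 - a^5/2 + 43*a^4/4 + 58*a^3 + 115*a^2 + 101*a + 30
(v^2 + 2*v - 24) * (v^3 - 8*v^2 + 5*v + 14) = v^5 - 6*v^4 - 35*v^3 + 216*v^2 - 92*v - 336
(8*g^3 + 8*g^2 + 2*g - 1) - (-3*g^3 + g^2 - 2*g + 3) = 11*g^3 + 7*g^2 + 4*g - 4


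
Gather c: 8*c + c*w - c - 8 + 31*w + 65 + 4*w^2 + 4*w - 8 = c*(w + 7) + 4*w^2 + 35*w + 49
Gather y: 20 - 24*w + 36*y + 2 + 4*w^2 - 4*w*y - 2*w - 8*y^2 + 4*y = 4*w^2 - 26*w - 8*y^2 + y*(40 - 4*w) + 22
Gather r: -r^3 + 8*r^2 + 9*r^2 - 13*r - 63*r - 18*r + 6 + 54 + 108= -r^3 + 17*r^2 - 94*r + 168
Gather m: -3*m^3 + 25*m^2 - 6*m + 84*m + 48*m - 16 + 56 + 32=-3*m^3 + 25*m^2 + 126*m + 72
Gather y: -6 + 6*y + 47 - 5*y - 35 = y + 6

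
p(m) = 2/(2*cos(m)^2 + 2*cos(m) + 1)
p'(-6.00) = 0.14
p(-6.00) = 0.42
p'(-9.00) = 1.93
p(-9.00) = 2.39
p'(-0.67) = -0.44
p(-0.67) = 0.53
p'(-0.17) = -0.08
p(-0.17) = 0.41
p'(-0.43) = -0.24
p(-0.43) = 0.45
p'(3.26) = 0.48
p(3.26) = 2.03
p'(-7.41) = -1.35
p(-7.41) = 0.90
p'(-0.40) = -0.21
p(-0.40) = 0.44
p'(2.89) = -1.06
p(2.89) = 2.13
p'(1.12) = 1.33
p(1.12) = 0.89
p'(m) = 2*(4*sin(m)*cos(m) + 2*sin(m))/(2*cos(m)^2 + 2*cos(m) + 1)^2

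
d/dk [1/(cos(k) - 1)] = sin(k)/(cos(k) - 1)^2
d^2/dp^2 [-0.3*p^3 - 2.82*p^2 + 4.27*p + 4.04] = -1.8*p - 5.64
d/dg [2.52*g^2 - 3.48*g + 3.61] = 5.04*g - 3.48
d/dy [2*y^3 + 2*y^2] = 2*y*(3*y + 2)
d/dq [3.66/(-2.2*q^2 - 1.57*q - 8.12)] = (16.104*q + 5.7462)/(2.2*q^2 + 1.57*q + 8.12)^2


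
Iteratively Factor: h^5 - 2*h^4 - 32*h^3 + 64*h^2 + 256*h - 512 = (h - 2)*(h^4 - 32*h^2 + 256) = (h - 2)*(h + 4)*(h^3 - 4*h^2 - 16*h + 64) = (h - 2)*(h + 4)^2*(h^2 - 8*h + 16) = (h - 4)*(h - 2)*(h + 4)^2*(h - 4)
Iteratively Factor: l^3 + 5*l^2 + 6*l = (l + 3)*(l^2 + 2*l) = l*(l + 3)*(l + 2)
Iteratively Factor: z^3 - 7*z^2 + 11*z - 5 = (z - 5)*(z^2 - 2*z + 1) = (z - 5)*(z - 1)*(z - 1)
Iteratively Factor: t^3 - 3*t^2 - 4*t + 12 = (t + 2)*(t^2 - 5*t + 6) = (t - 2)*(t + 2)*(t - 3)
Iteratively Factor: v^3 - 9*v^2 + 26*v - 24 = (v - 4)*(v^2 - 5*v + 6) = (v - 4)*(v - 3)*(v - 2)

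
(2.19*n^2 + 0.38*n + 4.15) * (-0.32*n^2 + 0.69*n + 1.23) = -0.7008*n^4 + 1.3895*n^3 + 1.6279*n^2 + 3.3309*n + 5.1045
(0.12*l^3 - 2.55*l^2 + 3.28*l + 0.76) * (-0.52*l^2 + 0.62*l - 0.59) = -0.0624*l^5 + 1.4004*l^4 - 3.3574*l^3 + 3.1429*l^2 - 1.464*l - 0.4484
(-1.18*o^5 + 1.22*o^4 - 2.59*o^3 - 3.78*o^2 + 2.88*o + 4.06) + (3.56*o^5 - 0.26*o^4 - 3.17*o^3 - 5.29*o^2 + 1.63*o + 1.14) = 2.38*o^5 + 0.96*o^4 - 5.76*o^3 - 9.07*o^2 + 4.51*o + 5.2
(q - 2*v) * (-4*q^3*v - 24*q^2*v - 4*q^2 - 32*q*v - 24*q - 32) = -4*q^4*v + 8*q^3*v^2 - 24*q^3*v - 4*q^3 + 48*q^2*v^2 - 24*q^2*v - 24*q^2 + 64*q*v^2 + 48*q*v - 32*q + 64*v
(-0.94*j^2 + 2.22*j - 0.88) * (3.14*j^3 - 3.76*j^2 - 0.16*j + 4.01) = -2.9516*j^5 + 10.5052*j^4 - 10.96*j^3 - 0.8158*j^2 + 9.043*j - 3.5288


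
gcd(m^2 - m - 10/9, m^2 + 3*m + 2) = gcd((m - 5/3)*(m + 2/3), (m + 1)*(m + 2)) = 1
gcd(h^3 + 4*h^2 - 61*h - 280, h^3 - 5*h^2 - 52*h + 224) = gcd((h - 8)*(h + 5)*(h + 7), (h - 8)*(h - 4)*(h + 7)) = h^2 - h - 56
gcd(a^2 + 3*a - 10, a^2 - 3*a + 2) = a - 2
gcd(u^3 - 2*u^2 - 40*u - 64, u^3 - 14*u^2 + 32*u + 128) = u^2 - 6*u - 16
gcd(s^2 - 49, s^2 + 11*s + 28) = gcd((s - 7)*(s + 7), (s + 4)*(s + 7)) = s + 7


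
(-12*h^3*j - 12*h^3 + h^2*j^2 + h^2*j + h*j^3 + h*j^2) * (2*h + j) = -24*h^4*j - 24*h^4 - 10*h^3*j^2 - 10*h^3*j + 3*h^2*j^3 + 3*h^2*j^2 + h*j^4 + h*j^3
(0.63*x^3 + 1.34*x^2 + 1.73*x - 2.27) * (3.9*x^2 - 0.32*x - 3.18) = 2.457*x^5 + 5.0244*x^4 + 4.3148*x^3 - 13.6678*x^2 - 4.775*x + 7.2186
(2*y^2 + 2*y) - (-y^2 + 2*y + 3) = 3*y^2 - 3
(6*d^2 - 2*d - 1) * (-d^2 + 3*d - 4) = -6*d^4 + 20*d^3 - 29*d^2 + 5*d + 4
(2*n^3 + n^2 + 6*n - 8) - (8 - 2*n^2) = 2*n^3 + 3*n^2 + 6*n - 16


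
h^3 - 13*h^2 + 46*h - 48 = (h - 8)*(h - 3)*(h - 2)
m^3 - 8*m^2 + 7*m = m*(m - 7)*(m - 1)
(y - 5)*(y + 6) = y^2 + y - 30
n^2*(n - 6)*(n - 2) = n^4 - 8*n^3 + 12*n^2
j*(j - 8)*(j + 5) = j^3 - 3*j^2 - 40*j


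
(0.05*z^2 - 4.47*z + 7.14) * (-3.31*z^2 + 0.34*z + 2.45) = -0.1655*z^4 + 14.8127*z^3 - 25.0307*z^2 - 8.5239*z + 17.493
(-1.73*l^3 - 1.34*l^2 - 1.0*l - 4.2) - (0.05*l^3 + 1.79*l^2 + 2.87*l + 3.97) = -1.78*l^3 - 3.13*l^2 - 3.87*l - 8.17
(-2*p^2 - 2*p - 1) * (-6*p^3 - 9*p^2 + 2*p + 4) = 12*p^5 + 30*p^4 + 20*p^3 - 3*p^2 - 10*p - 4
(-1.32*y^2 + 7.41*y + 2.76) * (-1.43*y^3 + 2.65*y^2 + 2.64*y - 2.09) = 1.8876*y^5 - 14.0943*y^4 + 12.2049*y^3 + 29.6352*y^2 - 8.2005*y - 5.7684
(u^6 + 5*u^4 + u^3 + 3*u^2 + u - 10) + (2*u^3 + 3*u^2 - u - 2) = u^6 + 5*u^4 + 3*u^3 + 6*u^2 - 12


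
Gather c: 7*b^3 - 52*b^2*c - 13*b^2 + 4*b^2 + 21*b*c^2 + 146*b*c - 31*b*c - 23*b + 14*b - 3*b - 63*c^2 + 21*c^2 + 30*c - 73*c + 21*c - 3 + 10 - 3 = 7*b^3 - 9*b^2 - 12*b + c^2*(21*b - 42) + c*(-52*b^2 + 115*b - 22) + 4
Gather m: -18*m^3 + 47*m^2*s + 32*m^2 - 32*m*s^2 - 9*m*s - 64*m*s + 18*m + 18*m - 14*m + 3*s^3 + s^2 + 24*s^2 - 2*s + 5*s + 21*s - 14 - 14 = -18*m^3 + m^2*(47*s + 32) + m*(-32*s^2 - 73*s + 22) + 3*s^3 + 25*s^2 + 24*s - 28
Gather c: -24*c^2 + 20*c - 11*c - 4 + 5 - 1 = -24*c^2 + 9*c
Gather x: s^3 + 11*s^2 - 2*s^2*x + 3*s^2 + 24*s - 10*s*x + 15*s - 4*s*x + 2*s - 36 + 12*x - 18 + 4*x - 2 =s^3 + 14*s^2 + 41*s + x*(-2*s^2 - 14*s + 16) - 56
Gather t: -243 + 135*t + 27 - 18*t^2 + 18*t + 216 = -18*t^2 + 153*t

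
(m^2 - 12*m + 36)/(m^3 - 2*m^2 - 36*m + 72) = (m - 6)/(m^2 + 4*m - 12)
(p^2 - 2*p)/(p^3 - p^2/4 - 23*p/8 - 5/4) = 8*p/(8*p^2 + 14*p + 5)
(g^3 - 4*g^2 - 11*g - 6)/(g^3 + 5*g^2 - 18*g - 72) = (g^3 - 4*g^2 - 11*g - 6)/(g^3 + 5*g^2 - 18*g - 72)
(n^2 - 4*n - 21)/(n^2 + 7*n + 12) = (n - 7)/(n + 4)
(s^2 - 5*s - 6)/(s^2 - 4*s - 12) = (s + 1)/(s + 2)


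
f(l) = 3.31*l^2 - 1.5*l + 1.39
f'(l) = 6.62*l - 1.5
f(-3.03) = 36.32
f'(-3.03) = -21.56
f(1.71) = 8.50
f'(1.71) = 9.82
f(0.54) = 1.55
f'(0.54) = 2.07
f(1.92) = 10.71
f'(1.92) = 11.21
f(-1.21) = 8.05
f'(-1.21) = -9.51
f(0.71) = 1.99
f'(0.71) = 3.20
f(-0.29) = 2.10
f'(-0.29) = -3.42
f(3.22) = 30.88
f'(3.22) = 19.82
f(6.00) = 111.55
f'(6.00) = 38.22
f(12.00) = 460.03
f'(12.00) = 77.94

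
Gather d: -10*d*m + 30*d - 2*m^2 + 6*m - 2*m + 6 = d*(30 - 10*m) - 2*m^2 + 4*m + 6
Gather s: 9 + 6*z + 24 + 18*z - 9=24*z + 24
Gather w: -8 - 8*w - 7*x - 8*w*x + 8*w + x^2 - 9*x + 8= -8*w*x + x^2 - 16*x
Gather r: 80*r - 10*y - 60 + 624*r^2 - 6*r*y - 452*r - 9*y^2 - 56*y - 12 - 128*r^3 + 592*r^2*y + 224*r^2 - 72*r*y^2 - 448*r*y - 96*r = -128*r^3 + r^2*(592*y + 848) + r*(-72*y^2 - 454*y - 468) - 9*y^2 - 66*y - 72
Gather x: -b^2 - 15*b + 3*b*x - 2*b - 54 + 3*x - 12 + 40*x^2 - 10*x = -b^2 - 17*b + 40*x^2 + x*(3*b - 7) - 66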